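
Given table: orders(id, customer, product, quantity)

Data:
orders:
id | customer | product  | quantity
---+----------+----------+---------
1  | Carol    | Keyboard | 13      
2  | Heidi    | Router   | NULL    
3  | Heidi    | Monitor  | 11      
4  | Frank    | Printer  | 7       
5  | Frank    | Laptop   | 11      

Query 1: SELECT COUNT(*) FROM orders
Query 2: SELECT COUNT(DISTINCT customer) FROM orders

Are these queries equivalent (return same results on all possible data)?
No, not equivalent

Query 1 returns: [(5,)]
Query 2 returns: [(3,)]

Reason: COUNT(*) counts rows, COUNT(DISTINCT customer) counts unique customers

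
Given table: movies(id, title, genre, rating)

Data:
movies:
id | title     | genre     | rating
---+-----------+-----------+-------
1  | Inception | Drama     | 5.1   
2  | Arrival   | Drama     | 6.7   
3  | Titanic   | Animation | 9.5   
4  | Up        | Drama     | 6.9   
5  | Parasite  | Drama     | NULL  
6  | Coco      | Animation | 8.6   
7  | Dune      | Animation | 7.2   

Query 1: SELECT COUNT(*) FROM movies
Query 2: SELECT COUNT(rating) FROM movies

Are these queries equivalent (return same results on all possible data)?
No, not equivalent

Query 1 returns: [(7,)]
Query 2 returns: [(6,)]

Reason: COUNT(*) includes NULLs, COUNT(column) excludes them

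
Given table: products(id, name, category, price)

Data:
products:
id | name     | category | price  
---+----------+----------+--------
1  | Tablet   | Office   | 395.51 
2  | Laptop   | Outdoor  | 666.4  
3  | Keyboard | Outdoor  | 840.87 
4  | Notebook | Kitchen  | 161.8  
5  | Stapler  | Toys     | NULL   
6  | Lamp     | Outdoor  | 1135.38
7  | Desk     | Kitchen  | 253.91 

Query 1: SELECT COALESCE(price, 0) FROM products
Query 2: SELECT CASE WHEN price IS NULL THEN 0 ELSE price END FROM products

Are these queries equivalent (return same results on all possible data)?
Yes, equivalent

Both queries return: [(0,), (161.8,), (253.91,), (395.51,), (666.4,), (840.87,), (1135.38,)]

Reason: COALESCE vs CASE for NULL handling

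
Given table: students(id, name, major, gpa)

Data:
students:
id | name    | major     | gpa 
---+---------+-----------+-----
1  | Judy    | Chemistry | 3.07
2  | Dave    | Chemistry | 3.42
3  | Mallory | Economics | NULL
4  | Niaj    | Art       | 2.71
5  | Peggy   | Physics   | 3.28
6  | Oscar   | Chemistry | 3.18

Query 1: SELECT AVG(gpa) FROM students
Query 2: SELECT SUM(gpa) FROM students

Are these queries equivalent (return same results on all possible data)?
No, not equivalent

Query 1 returns: [(3.132,)]
Query 2 returns: [(15.66,)]

Reason: AVG vs SUM give different aggregate values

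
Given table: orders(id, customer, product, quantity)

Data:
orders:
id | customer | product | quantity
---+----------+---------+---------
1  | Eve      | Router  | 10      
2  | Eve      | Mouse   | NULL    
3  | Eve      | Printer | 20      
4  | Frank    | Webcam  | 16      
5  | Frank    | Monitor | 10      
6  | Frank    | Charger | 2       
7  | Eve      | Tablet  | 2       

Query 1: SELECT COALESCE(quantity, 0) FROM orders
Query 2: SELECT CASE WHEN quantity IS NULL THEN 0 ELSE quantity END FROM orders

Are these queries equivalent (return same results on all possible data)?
Yes, equivalent

Both queries return: [(0,), (2,), (2,), (10,), (10,), (16,), (20,)]

Reason: COALESCE vs CASE for NULL handling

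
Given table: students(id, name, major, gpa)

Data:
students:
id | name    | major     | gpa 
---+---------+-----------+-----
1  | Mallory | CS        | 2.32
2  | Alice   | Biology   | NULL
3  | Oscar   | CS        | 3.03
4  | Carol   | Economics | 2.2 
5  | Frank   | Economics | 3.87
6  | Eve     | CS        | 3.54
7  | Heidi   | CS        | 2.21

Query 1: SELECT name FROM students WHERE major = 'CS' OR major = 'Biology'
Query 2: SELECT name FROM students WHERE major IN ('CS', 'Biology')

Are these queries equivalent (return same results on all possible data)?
Yes, equivalent

Both queries return: [('Alice',), ('Eve',), ('Heidi',), ('Mallory',), ('Oscar',)]

Reason: OR vs IN are equivalent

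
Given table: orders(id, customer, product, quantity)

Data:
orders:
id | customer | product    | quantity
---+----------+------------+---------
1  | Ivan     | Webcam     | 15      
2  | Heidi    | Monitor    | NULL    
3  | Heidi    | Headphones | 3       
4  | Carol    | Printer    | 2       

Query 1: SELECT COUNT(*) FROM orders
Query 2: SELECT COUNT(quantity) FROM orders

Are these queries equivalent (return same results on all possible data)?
No, not equivalent

Query 1 returns: [(4,)]
Query 2 returns: [(3,)]

Reason: COUNT(*) includes NULLs, COUNT(column) excludes them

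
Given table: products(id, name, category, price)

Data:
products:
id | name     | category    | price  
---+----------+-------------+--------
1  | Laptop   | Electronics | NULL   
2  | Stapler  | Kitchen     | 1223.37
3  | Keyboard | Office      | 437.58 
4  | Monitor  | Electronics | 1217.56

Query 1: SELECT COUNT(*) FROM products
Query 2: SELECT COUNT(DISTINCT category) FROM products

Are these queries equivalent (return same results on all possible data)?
No, not equivalent

Query 1 returns: [(4,)]
Query 2 returns: [(3,)]

Reason: COUNT(*) counts rows, COUNT(DISTINCT category) counts unique categorys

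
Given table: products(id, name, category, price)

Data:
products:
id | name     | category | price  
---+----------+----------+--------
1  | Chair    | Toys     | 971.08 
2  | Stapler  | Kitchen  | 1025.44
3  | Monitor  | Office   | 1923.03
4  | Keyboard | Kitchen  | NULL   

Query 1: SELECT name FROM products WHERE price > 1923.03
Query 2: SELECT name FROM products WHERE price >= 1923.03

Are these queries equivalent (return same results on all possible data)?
No, not equivalent

Query 1 returns: []
Query 2 returns: [('Monitor',)]

Reason: > vs >= gives different results when price = 1923.03 exists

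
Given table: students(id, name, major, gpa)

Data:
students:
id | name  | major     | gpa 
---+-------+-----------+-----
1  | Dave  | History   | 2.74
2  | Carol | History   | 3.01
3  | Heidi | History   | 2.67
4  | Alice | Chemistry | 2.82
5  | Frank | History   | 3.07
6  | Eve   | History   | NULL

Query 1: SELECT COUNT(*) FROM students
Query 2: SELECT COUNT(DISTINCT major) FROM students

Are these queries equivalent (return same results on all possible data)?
No, not equivalent

Query 1 returns: [(6,)]
Query 2 returns: [(2,)]

Reason: COUNT(*) counts rows, COUNT(DISTINCT major) counts unique majors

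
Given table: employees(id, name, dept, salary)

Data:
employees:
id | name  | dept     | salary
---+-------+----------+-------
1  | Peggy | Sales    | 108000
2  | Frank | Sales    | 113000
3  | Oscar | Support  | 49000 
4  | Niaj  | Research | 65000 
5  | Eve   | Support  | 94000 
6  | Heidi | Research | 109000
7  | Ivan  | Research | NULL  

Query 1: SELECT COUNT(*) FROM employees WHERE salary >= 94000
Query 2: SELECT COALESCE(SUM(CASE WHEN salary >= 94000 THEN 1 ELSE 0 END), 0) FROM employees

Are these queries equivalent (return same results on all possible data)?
Yes, equivalent

Both queries return: [(4,)]

Reason: COUNT with WHERE vs conditional SUM (COALESCE handles empty-table NULL)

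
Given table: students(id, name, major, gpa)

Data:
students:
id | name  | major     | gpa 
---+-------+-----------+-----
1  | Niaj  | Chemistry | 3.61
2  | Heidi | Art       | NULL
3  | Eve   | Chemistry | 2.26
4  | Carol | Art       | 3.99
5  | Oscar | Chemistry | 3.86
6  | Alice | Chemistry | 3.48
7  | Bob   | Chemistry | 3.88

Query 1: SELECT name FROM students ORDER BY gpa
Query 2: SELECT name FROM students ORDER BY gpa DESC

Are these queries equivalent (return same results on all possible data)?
No, not equivalent

Query 1 returns: [('Heidi',), ('Eve',), ('Alice',), ('Niaj',), ('Oscar',), ('Bob',), ('Carol',)]
Query 2 returns: [('Carol',), ('Bob',), ('Oscar',), ('Niaj',), ('Alice',), ('Eve',), ('Heidi',)]

Reason: ASC vs DESC gives opposite ordering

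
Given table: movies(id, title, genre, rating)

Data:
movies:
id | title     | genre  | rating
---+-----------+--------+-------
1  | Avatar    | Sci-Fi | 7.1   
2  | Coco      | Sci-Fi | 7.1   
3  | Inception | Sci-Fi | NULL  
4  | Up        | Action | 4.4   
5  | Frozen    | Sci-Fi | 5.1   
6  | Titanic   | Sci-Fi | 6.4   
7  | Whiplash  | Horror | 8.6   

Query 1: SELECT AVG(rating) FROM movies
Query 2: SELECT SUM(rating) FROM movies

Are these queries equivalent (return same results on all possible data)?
No, not equivalent

Query 1 returns: [(6.45,)]
Query 2 returns: [(38.7,)]

Reason: AVG vs SUM give different aggregate values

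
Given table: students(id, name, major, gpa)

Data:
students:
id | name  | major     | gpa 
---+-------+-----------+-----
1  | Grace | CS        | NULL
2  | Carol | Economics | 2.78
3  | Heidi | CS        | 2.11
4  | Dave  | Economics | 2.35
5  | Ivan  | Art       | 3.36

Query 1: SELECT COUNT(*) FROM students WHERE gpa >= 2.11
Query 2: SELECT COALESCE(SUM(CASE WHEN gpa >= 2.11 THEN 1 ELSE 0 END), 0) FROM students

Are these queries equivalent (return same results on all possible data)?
Yes, equivalent

Both queries return: [(4,)]

Reason: COUNT with WHERE vs conditional SUM (COALESCE handles empty-table NULL)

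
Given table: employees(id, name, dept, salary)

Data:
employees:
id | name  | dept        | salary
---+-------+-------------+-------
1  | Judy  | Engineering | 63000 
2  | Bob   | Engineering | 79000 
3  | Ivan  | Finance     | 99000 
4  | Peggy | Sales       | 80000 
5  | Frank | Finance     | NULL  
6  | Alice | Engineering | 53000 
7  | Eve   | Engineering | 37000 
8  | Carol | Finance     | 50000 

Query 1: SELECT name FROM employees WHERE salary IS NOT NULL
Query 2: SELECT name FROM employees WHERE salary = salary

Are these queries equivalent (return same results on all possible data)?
Yes, equivalent

Both queries return: [('Alice',), ('Bob',), ('Carol',), ('Eve',), ('Ivan',), ('Judy',), ('Peggy',)]

Reason: IS NOT NULL vs self-equality (both exclude NULLs)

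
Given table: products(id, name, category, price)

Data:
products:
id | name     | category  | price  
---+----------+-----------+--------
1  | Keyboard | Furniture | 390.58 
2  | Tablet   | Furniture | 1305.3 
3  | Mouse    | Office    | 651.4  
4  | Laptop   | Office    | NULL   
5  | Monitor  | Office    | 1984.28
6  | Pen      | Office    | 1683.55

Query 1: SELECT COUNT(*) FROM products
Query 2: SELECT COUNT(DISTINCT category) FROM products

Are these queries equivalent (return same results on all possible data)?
No, not equivalent

Query 1 returns: [(6,)]
Query 2 returns: [(2,)]

Reason: COUNT(*) counts rows, COUNT(DISTINCT category) counts unique categorys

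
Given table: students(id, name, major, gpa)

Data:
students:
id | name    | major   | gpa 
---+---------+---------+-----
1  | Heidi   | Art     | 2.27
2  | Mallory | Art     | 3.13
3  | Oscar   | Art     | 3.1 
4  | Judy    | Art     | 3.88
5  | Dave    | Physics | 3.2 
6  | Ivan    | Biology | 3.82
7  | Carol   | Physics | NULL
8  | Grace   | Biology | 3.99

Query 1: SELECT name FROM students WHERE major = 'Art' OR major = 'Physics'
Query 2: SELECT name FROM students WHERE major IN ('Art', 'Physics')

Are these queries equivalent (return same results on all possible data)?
Yes, equivalent

Both queries return: [('Carol',), ('Dave',), ('Heidi',), ('Judy',), ('Mallory',), ('Oscar',)]

Reason: OR vs IN are equivalent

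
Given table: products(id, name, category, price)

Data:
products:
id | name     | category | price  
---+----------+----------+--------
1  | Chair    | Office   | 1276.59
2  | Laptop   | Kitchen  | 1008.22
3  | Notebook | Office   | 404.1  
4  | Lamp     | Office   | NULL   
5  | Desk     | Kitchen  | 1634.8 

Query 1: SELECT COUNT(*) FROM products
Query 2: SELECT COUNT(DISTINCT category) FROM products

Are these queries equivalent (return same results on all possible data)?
No, not equivalent

Query 1 returns: [(5,)]
Query 2 returns: [(2,)]

Reason: COUNT(*) counts rows, COUNT(DISTINCT category) counts unique categorys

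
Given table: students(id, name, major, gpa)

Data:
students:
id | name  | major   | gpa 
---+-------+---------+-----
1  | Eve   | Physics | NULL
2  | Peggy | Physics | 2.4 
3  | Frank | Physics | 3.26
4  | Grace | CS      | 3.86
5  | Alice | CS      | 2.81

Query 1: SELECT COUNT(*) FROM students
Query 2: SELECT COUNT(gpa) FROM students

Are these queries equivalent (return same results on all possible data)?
No, not equivalent

Query 1 returns: [(5,)]
Query 2 returns: [(4,)]

Reason: COUNT(*) includes NULLs, COUNT(column) excludes them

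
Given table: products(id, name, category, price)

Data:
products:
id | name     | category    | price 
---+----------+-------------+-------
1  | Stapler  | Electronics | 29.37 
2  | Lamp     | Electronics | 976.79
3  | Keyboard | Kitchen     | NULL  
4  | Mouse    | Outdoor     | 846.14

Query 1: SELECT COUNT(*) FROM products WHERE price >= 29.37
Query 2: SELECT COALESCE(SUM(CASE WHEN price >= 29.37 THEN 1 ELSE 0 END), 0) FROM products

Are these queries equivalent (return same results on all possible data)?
Yes, equivalent

Both queries return: [(3,)]

Reason: COUNT with WHERE vs conditional SUM (COALESCE handles empty-table NULL)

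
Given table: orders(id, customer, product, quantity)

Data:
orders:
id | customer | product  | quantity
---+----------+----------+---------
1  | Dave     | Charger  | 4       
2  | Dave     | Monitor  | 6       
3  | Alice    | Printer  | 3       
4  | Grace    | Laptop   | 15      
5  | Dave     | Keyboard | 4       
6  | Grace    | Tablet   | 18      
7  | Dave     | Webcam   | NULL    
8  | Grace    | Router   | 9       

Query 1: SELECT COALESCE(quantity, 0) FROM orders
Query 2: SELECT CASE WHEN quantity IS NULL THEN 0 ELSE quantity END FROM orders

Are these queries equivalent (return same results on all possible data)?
Yes, equivalent

Both queries return: [(0,), (3,), (4,), (4,), (6,), (9,), (15,), (18,)]

Reason: COALESCE vs CASE for NULL handling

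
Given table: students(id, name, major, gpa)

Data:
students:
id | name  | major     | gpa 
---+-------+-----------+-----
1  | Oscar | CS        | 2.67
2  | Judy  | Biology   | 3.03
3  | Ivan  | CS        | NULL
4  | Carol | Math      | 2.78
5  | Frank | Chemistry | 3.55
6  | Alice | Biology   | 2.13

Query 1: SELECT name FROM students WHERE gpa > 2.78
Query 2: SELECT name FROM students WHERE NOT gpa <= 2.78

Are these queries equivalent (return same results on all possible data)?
Yes, equivalent

Both queries return: [('Frank',), ('Judy',)]

Reason: Both filter gpa > 2.78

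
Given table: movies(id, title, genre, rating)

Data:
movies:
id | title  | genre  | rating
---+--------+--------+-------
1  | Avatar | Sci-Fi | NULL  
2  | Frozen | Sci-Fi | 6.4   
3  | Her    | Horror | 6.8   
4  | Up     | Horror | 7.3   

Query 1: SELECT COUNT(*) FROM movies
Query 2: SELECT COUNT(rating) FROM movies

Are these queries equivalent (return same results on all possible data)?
No, not equivalent

Query 1 returns: [(4,)]
Query 2 returns: [(3,)]

Reason: COUNT(*) includes NULLs, COUNT(column) excludes them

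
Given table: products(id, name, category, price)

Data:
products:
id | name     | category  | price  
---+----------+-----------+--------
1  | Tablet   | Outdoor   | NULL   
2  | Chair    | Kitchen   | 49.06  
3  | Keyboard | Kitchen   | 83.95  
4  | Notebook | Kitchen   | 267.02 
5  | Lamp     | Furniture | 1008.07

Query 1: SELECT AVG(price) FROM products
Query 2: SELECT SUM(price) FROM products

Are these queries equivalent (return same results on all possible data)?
No, not equivalent

Query 1 returns: [(352.02500000000003,)]
Query 2 returns: [(1408.1000000000001,)]

Reason: AVG vs SUM give different aggregate values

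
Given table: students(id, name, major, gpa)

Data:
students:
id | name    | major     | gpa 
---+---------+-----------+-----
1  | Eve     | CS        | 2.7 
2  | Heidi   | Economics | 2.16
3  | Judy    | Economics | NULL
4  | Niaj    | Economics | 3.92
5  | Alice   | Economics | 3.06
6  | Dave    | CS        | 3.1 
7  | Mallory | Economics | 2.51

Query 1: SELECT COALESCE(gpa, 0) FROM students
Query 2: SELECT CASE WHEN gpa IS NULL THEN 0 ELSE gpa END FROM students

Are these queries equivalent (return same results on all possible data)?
Yes, equivalent

Both queries return: [(0,), (2.16,), (2.51,), (2.7,), (3.06,), (3.1,), (3.92,)]

Reason: COALESCE vs CASE for NULL handling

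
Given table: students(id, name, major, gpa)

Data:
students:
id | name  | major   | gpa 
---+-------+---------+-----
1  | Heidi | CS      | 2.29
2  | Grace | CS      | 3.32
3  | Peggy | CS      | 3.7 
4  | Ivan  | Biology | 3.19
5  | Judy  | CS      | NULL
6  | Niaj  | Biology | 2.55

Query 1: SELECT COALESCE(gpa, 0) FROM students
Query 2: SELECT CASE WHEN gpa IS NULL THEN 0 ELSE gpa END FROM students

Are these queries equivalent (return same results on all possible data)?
Yes, equivalent

Both queries return: [(0,), (2.29,), (2.55,), (3.19,), (3.32,), (3.7,)]

Reason: COALESCE vs CASE for NULL handling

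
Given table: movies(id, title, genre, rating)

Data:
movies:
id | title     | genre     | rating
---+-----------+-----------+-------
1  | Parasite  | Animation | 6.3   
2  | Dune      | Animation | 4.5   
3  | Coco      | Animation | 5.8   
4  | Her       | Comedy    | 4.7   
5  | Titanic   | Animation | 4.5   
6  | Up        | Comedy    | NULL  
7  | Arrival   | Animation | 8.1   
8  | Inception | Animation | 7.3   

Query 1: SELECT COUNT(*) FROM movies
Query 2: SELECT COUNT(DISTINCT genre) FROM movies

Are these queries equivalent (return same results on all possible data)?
No, not equivalent

Query 1 returns: [(8,)]
Query 2 returns: [(2,)]

Reason: COUNT(*) counts rows, COUNT(DISTINCT genre) counts unique genres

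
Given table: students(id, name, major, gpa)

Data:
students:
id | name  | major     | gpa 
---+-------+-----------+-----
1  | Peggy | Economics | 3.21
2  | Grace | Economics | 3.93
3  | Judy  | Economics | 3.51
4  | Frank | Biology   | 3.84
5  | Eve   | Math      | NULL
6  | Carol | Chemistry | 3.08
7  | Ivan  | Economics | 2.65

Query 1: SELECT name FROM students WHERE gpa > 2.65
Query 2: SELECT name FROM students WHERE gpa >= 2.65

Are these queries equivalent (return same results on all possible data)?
No, not equivalent

Query 1 returns: [('Peggy',), ('Grace',), ('Judy',), ('Frank',), ('Carol',)]
Query 2 returns: [('Peggy',), ('Grace',), ('Judy',), ('Frank',), ('Carol',), ('Ivan',)]

Reason: > vs >= gives different results when gpa = 2.65 exists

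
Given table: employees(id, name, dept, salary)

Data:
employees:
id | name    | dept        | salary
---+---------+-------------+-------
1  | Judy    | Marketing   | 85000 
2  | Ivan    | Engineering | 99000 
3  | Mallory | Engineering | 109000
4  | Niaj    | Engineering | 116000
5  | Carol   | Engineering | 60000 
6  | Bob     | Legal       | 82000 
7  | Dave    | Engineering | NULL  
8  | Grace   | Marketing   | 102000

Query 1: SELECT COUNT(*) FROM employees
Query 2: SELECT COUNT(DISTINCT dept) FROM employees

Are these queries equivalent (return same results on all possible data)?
No, not equivalent

Query 1 returns: [(8,)]
Query 2 returns: [(3,)]

Reason: COUNT(*) counts rows, COUNT(DISTINCT dept) counts unique depts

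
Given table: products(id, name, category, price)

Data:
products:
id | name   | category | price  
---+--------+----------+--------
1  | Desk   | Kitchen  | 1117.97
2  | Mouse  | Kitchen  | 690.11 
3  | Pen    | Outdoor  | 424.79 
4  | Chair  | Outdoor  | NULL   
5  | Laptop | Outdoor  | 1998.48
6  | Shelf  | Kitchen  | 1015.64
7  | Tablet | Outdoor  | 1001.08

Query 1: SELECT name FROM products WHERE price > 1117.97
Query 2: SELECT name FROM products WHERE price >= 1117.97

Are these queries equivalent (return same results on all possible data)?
No, not equivalent

Query 1 returns: [('Laptop',)]
Query 2 returns: [('Desk',), ('Laptop',)]

Reason: > vs >= gives different results when price = 1117.97 exists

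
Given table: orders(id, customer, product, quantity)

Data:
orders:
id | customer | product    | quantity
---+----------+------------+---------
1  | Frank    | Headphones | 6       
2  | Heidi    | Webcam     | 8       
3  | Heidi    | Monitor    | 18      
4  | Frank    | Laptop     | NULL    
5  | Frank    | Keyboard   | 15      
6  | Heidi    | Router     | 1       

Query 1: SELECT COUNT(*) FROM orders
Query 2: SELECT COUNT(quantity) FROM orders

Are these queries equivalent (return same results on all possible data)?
No, not equivalent

Query 1 returns: [(6,)]
Query 2 returns: [(5,)]

Reason: COUNT(*) includes NULLs, COUNT(column) excludes them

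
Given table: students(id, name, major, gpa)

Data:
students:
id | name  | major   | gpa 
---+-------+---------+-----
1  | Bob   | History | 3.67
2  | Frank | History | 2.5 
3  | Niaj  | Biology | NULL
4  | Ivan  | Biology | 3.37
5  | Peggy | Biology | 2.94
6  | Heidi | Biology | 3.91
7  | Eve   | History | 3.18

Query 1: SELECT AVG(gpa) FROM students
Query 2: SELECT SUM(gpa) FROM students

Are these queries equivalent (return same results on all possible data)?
No, not equivalent

Query 1 returns: [(3.2616666666666667,)]
Query 2 returns: [(19.57,)]

Reason: AVG vs SUM give different aggregate values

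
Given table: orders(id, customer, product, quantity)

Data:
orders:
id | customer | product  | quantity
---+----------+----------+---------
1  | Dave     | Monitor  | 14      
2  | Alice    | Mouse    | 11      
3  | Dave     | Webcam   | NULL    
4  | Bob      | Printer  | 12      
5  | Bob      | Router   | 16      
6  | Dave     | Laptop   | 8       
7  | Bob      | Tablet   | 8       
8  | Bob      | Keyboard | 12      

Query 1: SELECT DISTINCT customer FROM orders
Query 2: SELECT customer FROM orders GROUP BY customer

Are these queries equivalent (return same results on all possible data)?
Yes, equivalent

Both queries return: [('Alice',), ('Bob',), ('Dave',)]

Reason: Both get unique customers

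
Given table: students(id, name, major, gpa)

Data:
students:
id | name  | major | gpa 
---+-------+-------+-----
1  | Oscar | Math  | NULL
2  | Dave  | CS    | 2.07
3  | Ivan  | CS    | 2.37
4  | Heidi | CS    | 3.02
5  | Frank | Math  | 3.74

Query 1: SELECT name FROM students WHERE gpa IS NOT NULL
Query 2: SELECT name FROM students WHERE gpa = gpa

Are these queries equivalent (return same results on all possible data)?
Yes, equivalent

Both queries return: [('Dave',), ('Frank',), ('Heidi',), ('Ivan',)]

Reason: IS NOT NULL vs self-equality (both exclude NULLs)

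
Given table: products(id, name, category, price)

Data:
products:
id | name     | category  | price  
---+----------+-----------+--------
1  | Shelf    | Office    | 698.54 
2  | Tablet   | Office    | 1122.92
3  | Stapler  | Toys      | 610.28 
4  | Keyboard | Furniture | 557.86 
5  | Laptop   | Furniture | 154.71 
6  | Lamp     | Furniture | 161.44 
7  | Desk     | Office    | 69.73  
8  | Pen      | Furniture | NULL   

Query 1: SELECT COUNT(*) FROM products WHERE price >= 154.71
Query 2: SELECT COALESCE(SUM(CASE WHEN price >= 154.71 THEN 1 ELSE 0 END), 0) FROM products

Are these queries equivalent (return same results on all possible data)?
Yes, equivalent

Both queries return: [(6,)]

Reason: COUNT with WHERE vs conditional SUM (COALESCE handles empty-table NULL)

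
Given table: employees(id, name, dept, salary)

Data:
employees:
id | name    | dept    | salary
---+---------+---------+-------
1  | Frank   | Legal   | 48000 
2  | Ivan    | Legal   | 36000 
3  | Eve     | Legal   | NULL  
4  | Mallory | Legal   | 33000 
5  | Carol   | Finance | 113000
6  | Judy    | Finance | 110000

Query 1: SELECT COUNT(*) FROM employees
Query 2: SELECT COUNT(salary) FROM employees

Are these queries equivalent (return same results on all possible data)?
No, not equivalent

Query 1 returns: [(6,)]
Query 2 returns: [(5,)]

Reason: COUNT(*) includes NULLs, COUNT(column) excludes them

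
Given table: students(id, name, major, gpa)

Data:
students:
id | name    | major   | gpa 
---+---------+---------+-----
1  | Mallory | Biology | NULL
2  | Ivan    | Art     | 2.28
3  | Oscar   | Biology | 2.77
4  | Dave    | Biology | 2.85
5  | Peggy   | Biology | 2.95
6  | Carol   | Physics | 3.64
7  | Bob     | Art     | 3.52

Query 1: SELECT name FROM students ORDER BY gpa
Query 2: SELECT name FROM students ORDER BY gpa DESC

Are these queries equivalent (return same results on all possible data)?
No, not equivalent

Query 1 returns: [('Mallory',), ('Ivan',), ('Oscar',), ('Dave',), ('Peggy',), ('Bob',), ('Carol',)]
Query 2 returns: [('Carol',), ('Bob',), ('Peggy',), ('Dave',), ('Oscar',), ('Ivan',), ('Mallory',)]

Reason: ASC vs DESC gives opposite ordering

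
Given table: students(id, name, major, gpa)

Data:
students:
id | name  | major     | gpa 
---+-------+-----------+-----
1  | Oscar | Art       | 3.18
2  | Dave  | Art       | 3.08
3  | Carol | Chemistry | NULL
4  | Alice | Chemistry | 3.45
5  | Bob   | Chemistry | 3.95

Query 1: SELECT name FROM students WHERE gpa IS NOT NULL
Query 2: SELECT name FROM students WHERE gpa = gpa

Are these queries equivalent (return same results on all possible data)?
Yes, equivalent

Both queries return: [('Alice',), ('Bob',), ('Dave',), ('Oscar',)]

Reason: IS NOT NULL vs self-equality (both exclude NULLs)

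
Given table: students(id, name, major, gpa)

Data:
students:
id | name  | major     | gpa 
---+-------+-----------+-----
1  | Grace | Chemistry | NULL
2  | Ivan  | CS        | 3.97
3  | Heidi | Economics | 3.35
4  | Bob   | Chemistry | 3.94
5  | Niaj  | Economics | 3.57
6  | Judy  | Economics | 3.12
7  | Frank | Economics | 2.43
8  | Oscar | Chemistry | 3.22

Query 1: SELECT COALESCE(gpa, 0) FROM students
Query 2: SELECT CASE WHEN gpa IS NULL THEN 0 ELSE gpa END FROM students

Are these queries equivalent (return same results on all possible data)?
Yes, equivalent

Both queries return: [(0,), (2.43,), (3.12,), (3.22,), (3.35,), (3.57,), (3.94,), (3.97,)]

Reason: COALESCE vs CASE for NULL handling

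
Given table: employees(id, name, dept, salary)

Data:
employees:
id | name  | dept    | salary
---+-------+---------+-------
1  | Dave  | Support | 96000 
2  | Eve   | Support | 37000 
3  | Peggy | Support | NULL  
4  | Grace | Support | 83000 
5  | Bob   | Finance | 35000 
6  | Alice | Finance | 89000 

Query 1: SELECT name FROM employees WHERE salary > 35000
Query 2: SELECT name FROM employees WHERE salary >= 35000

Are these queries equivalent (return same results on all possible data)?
No, not equivalent

Query 1 returns: [('Dave',), ('Eve',), ('Grace',), ('Alice',)]
Query 2 returns: [('Dave',), ('Eve',), ('Grace',), ('Bob',), ('Alice',)]

Reason: > vs >= gives different results when salary = 35000 exists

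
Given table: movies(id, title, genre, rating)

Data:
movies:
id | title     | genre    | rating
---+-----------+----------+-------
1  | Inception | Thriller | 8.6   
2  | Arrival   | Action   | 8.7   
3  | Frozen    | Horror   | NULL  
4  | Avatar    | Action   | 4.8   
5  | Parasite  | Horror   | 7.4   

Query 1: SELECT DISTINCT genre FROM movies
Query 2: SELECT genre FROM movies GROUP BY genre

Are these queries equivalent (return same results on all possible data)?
Yes, equivalent

Both queries return: [('Action',), ('Horror',), ('Thriller',)]

Reason: Both get unique genres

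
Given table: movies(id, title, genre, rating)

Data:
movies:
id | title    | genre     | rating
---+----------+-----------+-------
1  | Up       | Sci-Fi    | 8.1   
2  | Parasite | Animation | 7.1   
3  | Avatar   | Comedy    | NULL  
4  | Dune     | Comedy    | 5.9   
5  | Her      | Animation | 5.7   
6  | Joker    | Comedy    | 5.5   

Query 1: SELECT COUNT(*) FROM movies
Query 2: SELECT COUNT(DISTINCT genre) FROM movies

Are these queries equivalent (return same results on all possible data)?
No, not equivalent

Query 1 returns: [(6,)]
Query 2 returns: [(3,)]

Reason: COUNT(*) counts rows, COUNT(DISTINCT genre) counts unique genres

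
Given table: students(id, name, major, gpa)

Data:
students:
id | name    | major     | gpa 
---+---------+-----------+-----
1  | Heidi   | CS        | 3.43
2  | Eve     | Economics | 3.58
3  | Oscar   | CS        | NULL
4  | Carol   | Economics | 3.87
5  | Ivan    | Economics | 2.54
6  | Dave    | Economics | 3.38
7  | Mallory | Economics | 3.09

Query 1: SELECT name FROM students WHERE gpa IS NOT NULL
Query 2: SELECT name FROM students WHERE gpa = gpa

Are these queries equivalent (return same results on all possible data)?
Yes, equivalent

Both queries return: [('Carol',), ('Dave',), ('Eve',), ('Heidi',), ('Ivan',), ('Mallory',)]

Reason: IS NOT NULL vs self-equality (both exclude NULLs)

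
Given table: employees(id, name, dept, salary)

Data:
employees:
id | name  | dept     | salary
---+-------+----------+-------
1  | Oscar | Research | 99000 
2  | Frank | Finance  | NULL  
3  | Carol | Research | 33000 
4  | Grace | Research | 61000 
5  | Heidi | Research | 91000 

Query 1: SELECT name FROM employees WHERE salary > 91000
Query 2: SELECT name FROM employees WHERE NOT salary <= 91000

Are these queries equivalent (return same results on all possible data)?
Yes, equivalent

Both queries return: [('Oscar',)]

Reason: Both filter salary > 91000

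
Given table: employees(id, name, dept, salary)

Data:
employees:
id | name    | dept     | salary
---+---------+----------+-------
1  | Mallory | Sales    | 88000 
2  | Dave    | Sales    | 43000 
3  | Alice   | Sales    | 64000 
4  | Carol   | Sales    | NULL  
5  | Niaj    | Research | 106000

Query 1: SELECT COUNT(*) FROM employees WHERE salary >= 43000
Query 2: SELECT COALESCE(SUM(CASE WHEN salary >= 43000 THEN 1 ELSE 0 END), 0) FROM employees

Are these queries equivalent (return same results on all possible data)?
Yes, equivalent

Both queries return: [(4,)]

Reason: COUNT with WHERE vs conditional SUM (COALESCE handles empty-table NULL)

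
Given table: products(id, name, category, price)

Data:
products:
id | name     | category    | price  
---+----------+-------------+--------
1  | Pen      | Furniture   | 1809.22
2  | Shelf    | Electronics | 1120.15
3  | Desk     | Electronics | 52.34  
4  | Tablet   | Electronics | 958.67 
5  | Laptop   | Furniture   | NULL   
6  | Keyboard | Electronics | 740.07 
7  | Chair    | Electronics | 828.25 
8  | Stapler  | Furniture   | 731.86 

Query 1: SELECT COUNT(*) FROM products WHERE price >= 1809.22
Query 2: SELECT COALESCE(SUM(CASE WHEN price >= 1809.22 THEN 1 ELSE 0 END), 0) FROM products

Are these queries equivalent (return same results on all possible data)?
Yes, equivalent

Both queries return: [(1,)]

Reason: COUNT with WHERE vs conditional SUM (COALESCE handles empty-table NULL)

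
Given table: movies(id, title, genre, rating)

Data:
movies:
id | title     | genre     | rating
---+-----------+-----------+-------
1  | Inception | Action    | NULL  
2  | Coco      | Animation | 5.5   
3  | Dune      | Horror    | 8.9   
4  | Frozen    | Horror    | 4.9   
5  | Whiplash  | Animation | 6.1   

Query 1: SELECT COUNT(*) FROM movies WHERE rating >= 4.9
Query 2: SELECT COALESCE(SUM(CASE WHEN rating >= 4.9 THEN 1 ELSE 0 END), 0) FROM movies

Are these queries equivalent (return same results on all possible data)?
Yes, equivalent

Both queries return: [(4,)]

Reason: COUNT with WHERE vs conditional SUM (COALESCE handles empty-table NULL)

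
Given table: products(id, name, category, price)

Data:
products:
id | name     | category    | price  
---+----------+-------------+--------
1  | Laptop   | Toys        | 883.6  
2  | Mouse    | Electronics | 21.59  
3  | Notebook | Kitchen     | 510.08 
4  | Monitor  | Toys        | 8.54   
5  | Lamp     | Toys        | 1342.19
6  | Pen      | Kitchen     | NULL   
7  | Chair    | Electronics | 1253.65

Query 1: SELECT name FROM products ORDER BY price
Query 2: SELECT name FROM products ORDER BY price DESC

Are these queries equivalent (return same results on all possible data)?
No, not equivalent

Query 1 returns: [('Pen',), ('Monitor',), ('Mouse',), ('Notebook',), ('Laptop',), ('Chair',), ('Lamp',)]
Query 2 returns: [('Lamp',), ('Chair',), ('Laptop',), ('Notebook',), ('Mouse',), ('Monitor',), ('Pen',)]

Reason: ASC vs DESC gives opposite ordering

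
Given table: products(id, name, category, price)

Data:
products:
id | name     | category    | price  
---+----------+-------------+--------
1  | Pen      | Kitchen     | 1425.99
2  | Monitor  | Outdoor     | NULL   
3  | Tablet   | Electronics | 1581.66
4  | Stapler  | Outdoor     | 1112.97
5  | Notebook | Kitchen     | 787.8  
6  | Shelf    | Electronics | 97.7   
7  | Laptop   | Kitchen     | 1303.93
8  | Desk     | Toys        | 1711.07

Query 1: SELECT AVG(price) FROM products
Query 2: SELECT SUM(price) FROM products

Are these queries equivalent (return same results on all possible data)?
No, not equivalent

Query 1 returns: [(1145.8742857142856,)]
Query 2 returns: [(8021.12,)]

Reason: AVG vs SUM give different aggregate values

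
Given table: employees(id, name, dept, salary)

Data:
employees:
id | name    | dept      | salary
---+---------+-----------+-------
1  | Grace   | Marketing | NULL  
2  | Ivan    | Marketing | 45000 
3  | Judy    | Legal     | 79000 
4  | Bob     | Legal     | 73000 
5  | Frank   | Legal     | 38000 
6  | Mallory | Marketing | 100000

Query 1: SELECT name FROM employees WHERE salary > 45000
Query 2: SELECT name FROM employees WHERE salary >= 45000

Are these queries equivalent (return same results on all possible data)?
No, not equivalent

Query 1 returns: [('Judy',), ('Bob',), ('Mallory',)]
Query 2 returns: [('Ivan',), ('Judy',), ('Bob',), ('Mallory',)]

Reason: > vs >= gives different results when salary = 45000 exists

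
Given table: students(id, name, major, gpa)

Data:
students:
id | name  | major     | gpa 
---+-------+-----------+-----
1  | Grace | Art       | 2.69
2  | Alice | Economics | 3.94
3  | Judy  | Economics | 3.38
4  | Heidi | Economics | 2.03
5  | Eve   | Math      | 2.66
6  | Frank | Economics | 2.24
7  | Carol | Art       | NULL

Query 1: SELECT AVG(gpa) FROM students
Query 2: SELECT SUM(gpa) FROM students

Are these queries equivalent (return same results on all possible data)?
No, not equivalent

Query 1 returns: [(2.8233333333333337,)]
Query 2 returns: [(16.94,)]

Reason: AVG vs SUM give different aggregate values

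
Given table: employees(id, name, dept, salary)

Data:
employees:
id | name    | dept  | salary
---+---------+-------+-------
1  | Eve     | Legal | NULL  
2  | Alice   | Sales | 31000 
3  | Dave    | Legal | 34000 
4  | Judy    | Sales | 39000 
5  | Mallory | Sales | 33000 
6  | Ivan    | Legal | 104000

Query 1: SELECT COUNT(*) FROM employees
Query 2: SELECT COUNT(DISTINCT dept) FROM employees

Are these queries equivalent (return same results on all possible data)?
No, not equivalent

Query 1 returns: [(6,)]
Query 2 returns: [(2,)]

Reason: COUNT(*) counts rows, COUNT(DISTINCT dept) counts unique depts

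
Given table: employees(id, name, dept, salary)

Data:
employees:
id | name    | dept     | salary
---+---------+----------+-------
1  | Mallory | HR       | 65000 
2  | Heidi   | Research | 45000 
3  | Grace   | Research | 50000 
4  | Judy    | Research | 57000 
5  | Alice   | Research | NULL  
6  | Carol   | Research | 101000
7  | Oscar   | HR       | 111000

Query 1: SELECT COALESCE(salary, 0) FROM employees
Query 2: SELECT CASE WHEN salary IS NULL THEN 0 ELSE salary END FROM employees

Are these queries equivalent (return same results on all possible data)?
Yes, equivalent

Both queries return: [(0,), (45000,), (50000,), (57000,), (65000,), (101000,), (111000,)]

Reason: COALESCE vs CASE for NULL handling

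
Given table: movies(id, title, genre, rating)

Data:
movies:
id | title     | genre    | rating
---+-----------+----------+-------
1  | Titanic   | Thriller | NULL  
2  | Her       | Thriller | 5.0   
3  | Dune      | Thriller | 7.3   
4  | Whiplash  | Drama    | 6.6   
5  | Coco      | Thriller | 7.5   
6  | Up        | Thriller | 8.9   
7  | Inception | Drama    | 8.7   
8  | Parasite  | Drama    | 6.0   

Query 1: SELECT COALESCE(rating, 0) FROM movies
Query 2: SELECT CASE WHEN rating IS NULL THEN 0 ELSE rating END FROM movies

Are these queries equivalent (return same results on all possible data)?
Yes, equivalent

Both queries return: [(0,), (5.0,), (6.0,), (6.6,), (7.3,), (7.5,), (8.7,), (8.9,)]

Reason: COALESCE vs CASE for NULL handling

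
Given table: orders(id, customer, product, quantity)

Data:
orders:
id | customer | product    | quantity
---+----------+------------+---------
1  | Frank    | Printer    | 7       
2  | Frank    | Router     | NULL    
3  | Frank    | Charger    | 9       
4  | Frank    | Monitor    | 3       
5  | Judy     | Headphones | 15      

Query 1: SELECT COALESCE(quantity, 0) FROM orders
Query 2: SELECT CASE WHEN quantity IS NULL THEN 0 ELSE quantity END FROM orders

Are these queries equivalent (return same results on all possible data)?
Yes, equivalent

Both queries return: [(0,), (3,), (7,), (9,), (15,)]

Reason: COALESCE vs CASE for NULL handling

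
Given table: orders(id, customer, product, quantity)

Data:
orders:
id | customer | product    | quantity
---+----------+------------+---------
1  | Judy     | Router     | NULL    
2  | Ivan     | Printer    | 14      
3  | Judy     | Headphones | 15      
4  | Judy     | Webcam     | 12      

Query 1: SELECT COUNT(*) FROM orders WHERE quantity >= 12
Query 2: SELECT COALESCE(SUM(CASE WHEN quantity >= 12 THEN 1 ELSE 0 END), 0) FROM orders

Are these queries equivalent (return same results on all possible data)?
Yes, equivalent

Both queries return: [(3,)]

Reason: COUNT with WHERE vs conditional SUM (COALESCE handles empty-table NULL)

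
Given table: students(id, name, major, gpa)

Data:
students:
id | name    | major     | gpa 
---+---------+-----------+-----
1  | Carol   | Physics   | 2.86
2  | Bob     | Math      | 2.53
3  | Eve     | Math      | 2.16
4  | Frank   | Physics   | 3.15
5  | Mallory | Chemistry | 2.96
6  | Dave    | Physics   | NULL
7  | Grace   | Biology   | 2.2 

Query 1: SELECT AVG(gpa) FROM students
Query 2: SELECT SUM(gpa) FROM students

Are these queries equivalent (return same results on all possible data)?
No, not equivalent

Query 1 returns: [(2.643333333333333,)]
Query 2 returns: [(15.86,)]

Reason: AVG vs SUM give different aggregate values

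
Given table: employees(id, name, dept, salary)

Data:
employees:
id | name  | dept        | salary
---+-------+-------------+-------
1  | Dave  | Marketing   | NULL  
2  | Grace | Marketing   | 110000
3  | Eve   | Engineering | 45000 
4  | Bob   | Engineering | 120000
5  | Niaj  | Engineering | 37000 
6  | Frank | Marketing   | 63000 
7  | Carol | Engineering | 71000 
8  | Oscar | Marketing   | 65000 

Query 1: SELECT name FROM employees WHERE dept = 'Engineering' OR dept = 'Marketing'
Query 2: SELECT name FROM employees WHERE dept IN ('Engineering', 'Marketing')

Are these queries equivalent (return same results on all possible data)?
Yes, equivalent

Both queries return: [('Bob',), ('Carol',), ('Dave',), ('Eve',), ('Frank',), ('Grace',), ('Niaj',), ('Oscar',)]

Reason: OR vs IN are equivalent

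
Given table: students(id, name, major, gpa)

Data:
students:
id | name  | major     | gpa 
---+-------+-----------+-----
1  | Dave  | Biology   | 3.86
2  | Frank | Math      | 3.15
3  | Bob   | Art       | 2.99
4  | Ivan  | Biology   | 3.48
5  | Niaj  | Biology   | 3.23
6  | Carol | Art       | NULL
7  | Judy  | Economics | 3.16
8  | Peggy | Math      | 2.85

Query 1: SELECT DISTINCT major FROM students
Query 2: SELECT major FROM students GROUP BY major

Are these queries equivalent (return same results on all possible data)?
Yes, equivalent

Both queries return: [('Art',), ('Biology',), ('Economics',), ('Math',)]

Reason: Both get unique majors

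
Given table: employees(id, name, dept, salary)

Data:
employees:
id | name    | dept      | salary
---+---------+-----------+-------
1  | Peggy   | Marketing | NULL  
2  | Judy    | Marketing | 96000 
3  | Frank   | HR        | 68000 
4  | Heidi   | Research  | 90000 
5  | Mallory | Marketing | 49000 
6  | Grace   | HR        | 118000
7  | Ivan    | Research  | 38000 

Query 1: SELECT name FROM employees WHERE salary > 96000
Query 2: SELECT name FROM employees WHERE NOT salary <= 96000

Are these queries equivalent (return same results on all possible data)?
Yes, equivalent

Both queries return: [('Grace',)]

Reason: Both filter salary > 96000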